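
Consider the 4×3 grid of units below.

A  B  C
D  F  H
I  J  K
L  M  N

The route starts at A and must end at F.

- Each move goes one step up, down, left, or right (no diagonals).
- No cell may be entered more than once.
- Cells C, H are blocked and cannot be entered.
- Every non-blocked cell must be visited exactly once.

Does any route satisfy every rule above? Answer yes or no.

Colour the cells like a checkerboard: each orthogonal step flips colour, so a Hamiltonian route alternates colours. Here there are 5 cells of one colour and 5 of the other, with start on the same colour as the goal — the counts and endpoints can't be arranged into an alternating sequence of length 10, so no Hamiltonian route exists.

no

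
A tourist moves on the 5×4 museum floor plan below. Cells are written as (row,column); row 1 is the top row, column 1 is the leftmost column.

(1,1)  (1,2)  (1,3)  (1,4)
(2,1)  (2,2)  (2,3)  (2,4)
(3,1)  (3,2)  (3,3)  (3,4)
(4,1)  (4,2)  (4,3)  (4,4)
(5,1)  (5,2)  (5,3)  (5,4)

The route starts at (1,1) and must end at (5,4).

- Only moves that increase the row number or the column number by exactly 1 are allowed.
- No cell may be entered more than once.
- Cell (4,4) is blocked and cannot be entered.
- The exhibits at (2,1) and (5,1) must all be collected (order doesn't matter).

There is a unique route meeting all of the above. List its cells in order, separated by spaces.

Moves only go right or down, so the column and row indices never decrease.
Route from (1,1): 4× down (reaching (5,1)), 3× right (reaching (5,4)) — 7 moves in all.
Check: all required cells visited.

(1,1) (2,1) (3,1) (4,1) (5,1) (5,2) (5,3) (5,4)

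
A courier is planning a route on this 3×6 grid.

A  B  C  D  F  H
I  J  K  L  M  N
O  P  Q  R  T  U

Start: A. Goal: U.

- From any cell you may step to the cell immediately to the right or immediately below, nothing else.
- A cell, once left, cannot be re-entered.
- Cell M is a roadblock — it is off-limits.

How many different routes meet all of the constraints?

A right/down-only route from A to U makes exactly 2 down-moves and 5 right-moves in some order.
With no other constraints that would be C(7,2) = 21 routes.
Subtract routes through each blocked cell (inclusion–exclusion for overlaps): − through M: 10 → 11.
That gives 11 routes.

11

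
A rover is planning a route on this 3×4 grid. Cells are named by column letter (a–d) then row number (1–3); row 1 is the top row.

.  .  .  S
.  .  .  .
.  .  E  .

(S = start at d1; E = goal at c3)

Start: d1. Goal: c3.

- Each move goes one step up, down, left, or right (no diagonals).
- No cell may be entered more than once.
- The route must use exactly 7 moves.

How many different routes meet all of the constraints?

8

Need simple routes of exactly 7 moves from d1 to c3 (Manhattan distance 3, so 2 moves are spent on a detour and 2 undoing it).
Enumerating: d1 d2 c2 c1 b1 b2 b3 c3 | d1 d2 c2 b2 a2 a3 b3 c3 | d1 c1 c2 b2 a2 a3 b3 c3 | d1 c1 b1 b2 a2 a3 b3 c3 | d1 c1 b1 b2 c2 d2 d3 c3 | d1 c1 b1 a1 a2 a3 b3 c3 | d1 c1 b1 a1 a2 b2 b3 c3 | d1 c1 b1 a1 a2 b2 c2 c3.
That gives 8 routes.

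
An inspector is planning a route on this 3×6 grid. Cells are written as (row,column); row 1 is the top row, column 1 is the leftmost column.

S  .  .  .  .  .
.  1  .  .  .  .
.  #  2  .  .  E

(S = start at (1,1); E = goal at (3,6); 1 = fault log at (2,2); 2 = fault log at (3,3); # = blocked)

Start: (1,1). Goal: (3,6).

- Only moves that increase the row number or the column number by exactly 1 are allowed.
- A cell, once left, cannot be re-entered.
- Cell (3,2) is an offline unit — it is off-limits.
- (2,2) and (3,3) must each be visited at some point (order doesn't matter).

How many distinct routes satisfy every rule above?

2

A right/down-only route from (1,1) to (3,6) makes exactly 2 down-moves and 5 right-moves in some order.
With no other constraints that would be C(7,2) = 21 routes.
A monotone route can only reach the required cells in the order (2,2), (3,3), so split there and multiply the segment counts (each segment already excludes blocked cells): (1,1)→(2,2): 2; (2,2)→(3,3): 1; (3,3)→(3,6): 1; product = 2.
That gives 2 routes.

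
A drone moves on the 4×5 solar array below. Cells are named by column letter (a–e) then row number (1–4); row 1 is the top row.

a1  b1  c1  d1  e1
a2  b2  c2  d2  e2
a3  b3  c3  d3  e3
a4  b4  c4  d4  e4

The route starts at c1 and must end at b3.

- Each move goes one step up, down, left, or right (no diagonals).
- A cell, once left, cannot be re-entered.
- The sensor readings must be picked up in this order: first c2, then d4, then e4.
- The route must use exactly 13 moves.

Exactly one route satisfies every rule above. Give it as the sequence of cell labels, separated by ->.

The waypoints must appear in the order c2, d4, e4, with no cell reused.
Route from c1: down 1 to c2, left 2 to a2, down 2 to a4, right 4 to e4, up 1 to e3, left 3 to b3 — 13 moves in all.
Check: order respected (c2 at step 1, d4 at step 8, e4 at step 9); 13 moves as required.

c1 -> c2 -> b2 -> a2 -> a3 -> a4 -> b4 -> c4 -> d4 -> e4 -> e3 -> d3 -> c3 -> b3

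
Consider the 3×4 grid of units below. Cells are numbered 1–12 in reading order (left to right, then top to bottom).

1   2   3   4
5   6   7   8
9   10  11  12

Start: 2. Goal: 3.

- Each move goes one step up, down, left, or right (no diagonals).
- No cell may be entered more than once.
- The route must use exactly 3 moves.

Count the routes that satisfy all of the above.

Need simple routes of exactly 3 moves from 2 to 3 (Manhattan distance 1, so 1 moves are spent on a detour and 1 undoing it).
Enumerating: 2 6 7 3.
That gives 1 route.

1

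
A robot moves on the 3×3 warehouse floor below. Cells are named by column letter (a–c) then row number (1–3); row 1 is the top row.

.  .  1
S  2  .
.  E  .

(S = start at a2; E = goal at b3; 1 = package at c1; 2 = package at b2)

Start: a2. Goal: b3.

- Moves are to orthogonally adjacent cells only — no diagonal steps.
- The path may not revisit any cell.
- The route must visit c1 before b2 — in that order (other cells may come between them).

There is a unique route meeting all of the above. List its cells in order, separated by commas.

The waypoints must appear in the order c1, b2, with no cell reused.
Route from a2: up 1 to a1, right 2 to c1, down 1 to c2, left 1 to b2, down 1 to b3 — 6 moves in all.
Check: order respected (1 at step 3, 2 at step 5).

a2, a1, b1, c1, c2, b2, b3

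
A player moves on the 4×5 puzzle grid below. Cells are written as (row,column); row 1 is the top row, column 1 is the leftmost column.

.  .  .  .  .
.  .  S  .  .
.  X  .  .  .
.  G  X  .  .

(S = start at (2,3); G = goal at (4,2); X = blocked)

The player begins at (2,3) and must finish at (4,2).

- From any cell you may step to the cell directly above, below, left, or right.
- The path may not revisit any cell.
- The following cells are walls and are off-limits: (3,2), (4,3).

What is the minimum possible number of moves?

The Manhattan distance from (2,3) to (4,2) is |2−4| + |3−2| = 3, so at least 3 moves are needed.
That bound ignores the blocked cells. Measuring each leg by the fewest moves that actually steer around them ((2,3)→(4,2): 5) raises the lower bound to 5.
A route of 5 moves exists: (2,3) → (2,2) → (2,1) → (3,1) → (4,1) → (4,2).
Since 5 matches that lower bound, it is optimal.

5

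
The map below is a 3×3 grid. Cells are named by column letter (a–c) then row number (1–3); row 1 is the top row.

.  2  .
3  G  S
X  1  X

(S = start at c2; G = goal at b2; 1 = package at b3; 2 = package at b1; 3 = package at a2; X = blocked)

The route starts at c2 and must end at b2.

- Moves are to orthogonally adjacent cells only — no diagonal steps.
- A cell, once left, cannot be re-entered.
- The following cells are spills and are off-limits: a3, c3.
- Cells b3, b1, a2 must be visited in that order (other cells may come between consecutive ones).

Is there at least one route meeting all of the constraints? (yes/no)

b3 must be visited but has only one open neighbour (b2), and it is neither the start nor the goal — the route would have to enter and leave through b2, re-entering it.

no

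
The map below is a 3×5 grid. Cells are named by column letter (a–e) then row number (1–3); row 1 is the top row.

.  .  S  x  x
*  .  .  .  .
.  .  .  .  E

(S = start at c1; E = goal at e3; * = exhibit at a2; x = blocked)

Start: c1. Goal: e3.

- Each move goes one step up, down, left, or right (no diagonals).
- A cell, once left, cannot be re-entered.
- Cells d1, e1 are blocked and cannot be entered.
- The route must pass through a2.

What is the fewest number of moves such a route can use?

Any route passes through a2 somewhere between c1 and e3. Summing Manhattan distances along the two legs (c1 → a2 → e3) gives a lower bound of 3 + 5 = 8 moves.
A route of 8 moves achieves this: c1 → c2 → b2 → a2 → a3 → b3 → c3 → d3 → e3.
Since 8 matches the lower bound, it is optimal.

8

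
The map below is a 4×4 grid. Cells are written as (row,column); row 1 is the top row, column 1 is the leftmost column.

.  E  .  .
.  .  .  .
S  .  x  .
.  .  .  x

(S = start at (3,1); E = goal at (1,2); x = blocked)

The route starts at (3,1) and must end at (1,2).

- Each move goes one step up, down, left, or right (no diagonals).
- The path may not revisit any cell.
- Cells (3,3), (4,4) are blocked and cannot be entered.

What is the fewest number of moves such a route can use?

The Manhattan distance from (3,1) to (1,2) is |3−1| + |1−2| = 3, so at least 3 moves are needed.
A route of 3 moves achieves this: (3,1) → (2,1) → (1,1) → (1,2).
Since 3 matches the lower bound, it is optimal.

3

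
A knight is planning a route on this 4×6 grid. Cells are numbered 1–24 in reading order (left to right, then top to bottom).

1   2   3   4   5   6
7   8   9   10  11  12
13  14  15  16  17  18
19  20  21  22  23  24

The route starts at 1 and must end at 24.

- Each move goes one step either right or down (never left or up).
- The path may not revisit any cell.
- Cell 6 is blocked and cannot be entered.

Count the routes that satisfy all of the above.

55

A right/down-only route from 1 to 24 makes exactly 3 down-moves and 5 right-moves in some order.
With no other constraints that would be C(8,3) = 56 routes.
Subtract routes through each blocked cell (inclusion–exclusion for overlaps): − through 6: 1 → 55.
That gives 55 routes.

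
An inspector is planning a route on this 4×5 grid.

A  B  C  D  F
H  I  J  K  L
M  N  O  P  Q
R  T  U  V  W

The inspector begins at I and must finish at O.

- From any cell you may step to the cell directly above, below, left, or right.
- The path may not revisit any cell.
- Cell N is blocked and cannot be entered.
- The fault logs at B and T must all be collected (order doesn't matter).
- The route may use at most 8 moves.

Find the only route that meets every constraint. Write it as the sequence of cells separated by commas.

Any route must reach B and T and still end at O within 8 moves, so the order of the required stops is forced.
Route from I: up 1 to B, left 1 to A, down 3 to R, right 2 to U, up 1 to O — 8 moves in all.
Check: all required cells visited; 8 ≤ 8 moves.

I, B, A, H, M, R, T, U, O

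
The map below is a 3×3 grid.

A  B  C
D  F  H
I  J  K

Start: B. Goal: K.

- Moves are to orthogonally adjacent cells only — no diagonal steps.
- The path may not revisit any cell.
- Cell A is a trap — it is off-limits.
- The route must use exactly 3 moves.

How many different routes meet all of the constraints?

Need simple routes of exactly 3 moves from B to K (Manhattan distance 3, so 0 moves are spent on a detour and 0 undoing it).
Enumerating: B F J K | B F H K | B C H K.
That gives 3 routes.

3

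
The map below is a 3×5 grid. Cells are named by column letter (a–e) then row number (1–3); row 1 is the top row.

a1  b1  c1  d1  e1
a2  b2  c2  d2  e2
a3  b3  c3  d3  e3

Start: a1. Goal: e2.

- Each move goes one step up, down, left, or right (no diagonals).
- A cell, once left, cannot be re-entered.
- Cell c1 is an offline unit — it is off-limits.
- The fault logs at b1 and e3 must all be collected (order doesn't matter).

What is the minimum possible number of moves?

7

Any route passes through b1 and e3 in some order between a1 and e2. Summing Manhattan distances along each leg and taking the cheapest ordering (a1 → b1 → e3 → e2) gives a lower bound of 1 + 5 + 1 = 7 moves.
A route of 7 moves achieves this: a1 → b1 → b2 → b3 → c3 → d3 → e3 → e2.
Since 7 matches the lower bound, it is optimal.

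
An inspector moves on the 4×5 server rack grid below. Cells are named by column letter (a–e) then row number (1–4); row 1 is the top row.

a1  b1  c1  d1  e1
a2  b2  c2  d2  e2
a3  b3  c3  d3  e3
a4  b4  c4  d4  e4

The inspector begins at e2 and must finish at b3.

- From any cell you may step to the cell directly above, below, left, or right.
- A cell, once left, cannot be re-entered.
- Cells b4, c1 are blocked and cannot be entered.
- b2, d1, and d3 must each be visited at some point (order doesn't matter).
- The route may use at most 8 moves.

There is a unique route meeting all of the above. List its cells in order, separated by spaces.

e2 e1 d1 d2 d3 c3 c2 b2 b3

The 8-move cap with required stops at b2, d1, d3 leaves no slack for detours.
Route from e2: up 1 to e1, left 1 to d1, down 2 to d3, left 1 to c3, up 1 to c2, left 1 to b2, down 1 to b3 — 8 moves in all.
Check: all required cells visited; 8 ≤ 8 moves.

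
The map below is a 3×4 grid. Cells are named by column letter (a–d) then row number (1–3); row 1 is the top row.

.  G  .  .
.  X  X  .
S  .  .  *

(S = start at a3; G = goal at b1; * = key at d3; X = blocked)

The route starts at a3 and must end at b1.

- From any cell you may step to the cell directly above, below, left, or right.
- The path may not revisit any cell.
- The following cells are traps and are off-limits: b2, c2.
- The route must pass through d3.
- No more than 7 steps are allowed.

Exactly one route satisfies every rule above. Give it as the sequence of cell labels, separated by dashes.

The budget equals the shortest possible length, so every move has to be on a shortest route through the required cells.
Route from a3: right 3 to d3, up 2 to d1, left 2 to b1 — 7 moves in all.
Check: all required cells visited; 7 ≤ 7 moves.

a3 - b3 - c3 - d3 - d2 - d1 - c1 - b1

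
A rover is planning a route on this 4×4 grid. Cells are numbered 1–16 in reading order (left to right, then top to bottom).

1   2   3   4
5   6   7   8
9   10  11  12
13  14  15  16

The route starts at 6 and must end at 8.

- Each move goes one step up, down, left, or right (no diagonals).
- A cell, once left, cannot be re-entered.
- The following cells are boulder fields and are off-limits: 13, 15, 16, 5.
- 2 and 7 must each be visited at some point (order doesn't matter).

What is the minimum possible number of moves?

4

Any route passes through 2 and 7 in some order between 6 and 8. Summing Manhattan distances along each leg and taking the cheapest ordering (6 → 2 → 7 → 8) gives a lower bound of 1 + 2 + 1 = 4 moves.
A route of 4 moves achieves this: 6 → 2 → 3 → 7 → 8.
Since 4 matches the lower bound, it is optimal.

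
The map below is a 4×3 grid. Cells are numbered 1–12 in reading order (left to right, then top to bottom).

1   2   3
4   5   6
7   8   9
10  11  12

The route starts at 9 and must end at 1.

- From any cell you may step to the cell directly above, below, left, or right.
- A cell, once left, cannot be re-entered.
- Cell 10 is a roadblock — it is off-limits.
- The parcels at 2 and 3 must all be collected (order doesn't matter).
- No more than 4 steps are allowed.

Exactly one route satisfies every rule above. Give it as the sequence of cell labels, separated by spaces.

The 4-move cap with required stops at 2, 3 leaves no slack for detours.
Route from 9: 2× up (reaching 3), 2× left (reaching 1) — 4 moves in all.
Check: all required cells visited; 4 ≤ 4 moves.

9 6 3 2 1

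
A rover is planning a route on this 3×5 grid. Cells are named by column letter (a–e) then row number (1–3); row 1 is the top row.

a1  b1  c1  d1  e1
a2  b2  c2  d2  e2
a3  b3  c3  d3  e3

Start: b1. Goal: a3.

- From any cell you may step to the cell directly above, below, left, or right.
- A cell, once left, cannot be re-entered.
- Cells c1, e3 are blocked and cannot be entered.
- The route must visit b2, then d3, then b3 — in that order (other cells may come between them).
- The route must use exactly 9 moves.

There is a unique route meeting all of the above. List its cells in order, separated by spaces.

b1 a1 a2 b2 c2 d2 d3 c3 b3 a3

The waypoints must appear in the order b2, d3, b3, with no cell reused.
Route from b1: left 1 to a1, down 1 to a2, right 3 to d2, down 1 to d3, left 3 to a3 — 9 moves in all.
Check: order respected (b2 at step 3, d3 at step 6, b3 at step 8); 9 moves as required.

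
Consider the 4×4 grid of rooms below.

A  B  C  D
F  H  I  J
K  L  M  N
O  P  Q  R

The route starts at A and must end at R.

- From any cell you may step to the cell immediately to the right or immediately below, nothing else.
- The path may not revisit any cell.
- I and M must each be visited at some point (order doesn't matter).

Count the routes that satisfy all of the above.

A right/down-only route from A to R makes exactly 3 down-moves and 3 right-moves in some order.
With no other constraints that would be C(6,3) = 20 routes.
A monotone route can only reach the required cells in the order I, M, so split there and multiply the segment counts: A→I: 3; I→M: 1; M→R: 2; product = 6.
That gives 6 routes.

6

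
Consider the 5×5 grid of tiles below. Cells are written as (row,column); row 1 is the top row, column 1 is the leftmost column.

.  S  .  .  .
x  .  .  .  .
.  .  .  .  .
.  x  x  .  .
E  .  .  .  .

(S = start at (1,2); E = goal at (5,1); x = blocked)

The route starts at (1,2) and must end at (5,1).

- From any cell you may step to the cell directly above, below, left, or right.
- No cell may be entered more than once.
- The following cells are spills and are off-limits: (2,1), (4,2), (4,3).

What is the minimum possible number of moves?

The Manhattan distance from (1,2) to (5,1) is |1−5| + |2−1| = 5, so at least 5 moves are needed.
A route of 5 moves achieves this: (1,2) → (2,2) → (3,2) → (3,1) → (4,1) → (5,1).
Since 5 matches the lower bound, it is optimal.

5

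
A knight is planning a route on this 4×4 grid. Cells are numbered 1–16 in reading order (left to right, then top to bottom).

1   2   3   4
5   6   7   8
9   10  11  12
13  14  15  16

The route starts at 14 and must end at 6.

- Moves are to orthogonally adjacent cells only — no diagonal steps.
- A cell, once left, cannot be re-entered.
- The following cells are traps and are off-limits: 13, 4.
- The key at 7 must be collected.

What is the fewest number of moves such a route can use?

Any route passes through 7 somewhere between 14 and 6. Summing Manhattan distances along the two legs (14 → 7 → 6) gives a lower bound of 3 + 1 = 4 moves.
A route of 4 moves achieves this: 14 → 10 → 11 → 7 → 6.
Since 4 matches the lower bound, it is optimal.

4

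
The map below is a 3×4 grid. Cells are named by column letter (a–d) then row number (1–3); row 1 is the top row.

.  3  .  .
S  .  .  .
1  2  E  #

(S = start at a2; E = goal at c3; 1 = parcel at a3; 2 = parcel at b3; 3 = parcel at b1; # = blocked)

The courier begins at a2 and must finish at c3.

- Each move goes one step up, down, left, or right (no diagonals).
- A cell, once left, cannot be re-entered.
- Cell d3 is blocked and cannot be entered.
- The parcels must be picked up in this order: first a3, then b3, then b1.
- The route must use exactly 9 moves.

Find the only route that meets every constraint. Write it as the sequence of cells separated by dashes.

a2 - a3 - b3 - b2 - b1 - c1 - d1 - d2 - c2 - c3

The waypoints must appear in the order a3, b3, b1, with no cell reused.
Route from a2: down 1 to a3, right 1 to b3, up 2 to b1, right 2 to d1, down 1 to d2, left 1 to c2, down 1 to c3 — 9 moves in all.
Check: order respected (1 at step 1, 2 at step 2, 3 at step 4); 9 moves as required.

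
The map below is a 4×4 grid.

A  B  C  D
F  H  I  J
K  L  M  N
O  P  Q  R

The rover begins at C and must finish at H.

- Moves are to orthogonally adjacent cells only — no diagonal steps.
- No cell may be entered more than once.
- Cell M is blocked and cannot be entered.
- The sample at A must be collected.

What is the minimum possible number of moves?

4

Any route passes through A somewhere between C and H. Summing Manhattan distances along the two legs (C → A → H) gives a lower bound of 2 + 2 = 4 moves.
A route of 4 moves achieves this: C → B → A → F → H.
Since 4 matches the lower bound, it is optimal.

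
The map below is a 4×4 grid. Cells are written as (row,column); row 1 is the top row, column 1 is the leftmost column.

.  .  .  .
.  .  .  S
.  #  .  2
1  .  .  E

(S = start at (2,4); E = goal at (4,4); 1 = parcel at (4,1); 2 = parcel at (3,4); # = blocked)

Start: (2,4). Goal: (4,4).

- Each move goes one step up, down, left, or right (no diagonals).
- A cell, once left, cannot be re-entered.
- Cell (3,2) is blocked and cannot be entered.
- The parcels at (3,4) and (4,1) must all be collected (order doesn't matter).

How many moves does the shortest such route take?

10

Any route passes through (3,4) and (4,1) in some order between (2,4) and (4,4). Summing Manhattan distances along each leg and taking the cheapest ordering ((2,4) → (3,4) → (4,1) → (4,4)) gives a lower bound of 1 + 4 + 3 = 8 moves.
The shortest route satisfying every rule uses 10 moves: (2,4) → (3,4) → (3,3) → (2,3) → (2,2) → (2,1) → (3,1) → (4,1) → (4,2) → (4,3) → (4,4).
The no-revisit rule (legs can't share cells) pushes the minimum above the 8-move bound; an exhaustive check rules out every length from 8 to 9, leaving 10 as the minimum.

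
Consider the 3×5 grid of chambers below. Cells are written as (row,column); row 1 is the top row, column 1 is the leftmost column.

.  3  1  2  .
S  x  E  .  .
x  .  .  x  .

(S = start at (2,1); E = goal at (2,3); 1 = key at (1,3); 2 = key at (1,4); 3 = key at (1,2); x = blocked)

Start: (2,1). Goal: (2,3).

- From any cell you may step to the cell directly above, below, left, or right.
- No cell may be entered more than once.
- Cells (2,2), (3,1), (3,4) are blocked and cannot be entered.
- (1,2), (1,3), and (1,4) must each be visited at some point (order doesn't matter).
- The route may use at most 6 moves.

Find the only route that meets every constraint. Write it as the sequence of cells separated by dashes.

Any route must reach (1,2), (1,3), and (1,4) and still end at (2,3) within 6 moves, so the order of the required stops is forced.
Route from (2,1): up 1 to (1,1), right 3 to (1,4), down 1 to (2,4), left 1 to (2,3) — 6 moves in all.
Check: all required cells visited; 6 ≤ 6 moves.

(2,1) - (1,1) - (1,2) - (1,3) - (1,4) - (2,4) - (2,3)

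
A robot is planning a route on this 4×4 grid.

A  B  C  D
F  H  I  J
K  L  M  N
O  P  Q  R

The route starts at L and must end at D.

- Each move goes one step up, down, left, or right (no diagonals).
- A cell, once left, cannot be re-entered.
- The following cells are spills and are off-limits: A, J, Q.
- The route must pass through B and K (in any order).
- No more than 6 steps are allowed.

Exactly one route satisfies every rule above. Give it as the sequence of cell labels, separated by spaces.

Any route must reach B and K and still end at D within 6 moves, so the order of the required stops is forced.
Route from L: left 1 to K, up 1 to F, right 1 to H, up 1 to B, right 2 to D — 6 moves in all.
Check: all required cells visited; 6 ≤ 6 moves.

L K F H B C D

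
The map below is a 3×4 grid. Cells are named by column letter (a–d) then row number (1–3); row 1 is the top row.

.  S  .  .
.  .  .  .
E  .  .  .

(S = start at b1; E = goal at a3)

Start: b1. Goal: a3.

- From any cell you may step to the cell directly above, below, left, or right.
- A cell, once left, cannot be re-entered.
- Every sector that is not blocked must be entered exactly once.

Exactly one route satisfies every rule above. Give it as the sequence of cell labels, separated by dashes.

b1 - a1 - a2 - b2 - c2 - c1 - d1 - d2 - d3 - c3 - b3 - a3

Need to visit all 12 open cells exactly once, starting at b1 and ending at a3.
Route from b1: left to a1, down to a2, 2× right (reaching c2), up to c1, right to d1, 2× down (reaching d3), 3× left (reaching a3) — 11 moves in all.
Check: all 12 open cells covered.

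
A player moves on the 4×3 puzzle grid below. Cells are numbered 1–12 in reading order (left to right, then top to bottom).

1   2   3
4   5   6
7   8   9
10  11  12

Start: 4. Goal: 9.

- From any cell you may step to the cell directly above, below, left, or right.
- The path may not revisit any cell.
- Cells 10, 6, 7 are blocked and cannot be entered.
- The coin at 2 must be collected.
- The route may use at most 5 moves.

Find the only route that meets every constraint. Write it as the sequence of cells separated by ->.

Any route must reach 2 and still end at 9 within 5 moves, so the order of the required stops is forced.
Route from 4: up to 1, right to 2, 2× down (reaching 8), right to 9 — 5 moves in all.
Check: all required cells visited; 5 ≤ 5 moves.

4 -> 1 -> 2 -> 5 -> 8 -> 9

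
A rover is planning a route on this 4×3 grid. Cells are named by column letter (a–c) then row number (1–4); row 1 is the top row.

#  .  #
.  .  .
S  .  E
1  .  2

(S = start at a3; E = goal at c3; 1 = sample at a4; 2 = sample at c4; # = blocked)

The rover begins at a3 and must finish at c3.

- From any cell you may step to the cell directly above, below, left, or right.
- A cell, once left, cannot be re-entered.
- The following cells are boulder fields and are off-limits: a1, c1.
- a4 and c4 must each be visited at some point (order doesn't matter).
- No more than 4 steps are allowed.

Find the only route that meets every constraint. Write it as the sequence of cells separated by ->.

The 4-move cap with required stops at a4, c4 leaves no slack for detours.
Route from a3: down 1 to a4, right 2 to c4, up 1 to c3 — 4 moves in all.
Check: all required cells visited; 4 ≤ 4 moves.

a3 -> a4 -> b4 -> c4 -> c3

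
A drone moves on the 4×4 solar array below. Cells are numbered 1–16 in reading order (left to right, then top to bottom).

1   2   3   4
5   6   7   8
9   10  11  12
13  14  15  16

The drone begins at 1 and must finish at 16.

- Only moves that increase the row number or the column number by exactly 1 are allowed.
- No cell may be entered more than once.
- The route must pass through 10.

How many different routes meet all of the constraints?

A right/down-only route from 1 to 16 makes exactly 3 down-moves and 3 right-moves in some order.
With no other constraints that would be C(6,3) = 20 routes.
Split at 10 and multiply the segment counts: 1→10: 3; 10→16: 3; product = 9.
That gives 9 routes.

9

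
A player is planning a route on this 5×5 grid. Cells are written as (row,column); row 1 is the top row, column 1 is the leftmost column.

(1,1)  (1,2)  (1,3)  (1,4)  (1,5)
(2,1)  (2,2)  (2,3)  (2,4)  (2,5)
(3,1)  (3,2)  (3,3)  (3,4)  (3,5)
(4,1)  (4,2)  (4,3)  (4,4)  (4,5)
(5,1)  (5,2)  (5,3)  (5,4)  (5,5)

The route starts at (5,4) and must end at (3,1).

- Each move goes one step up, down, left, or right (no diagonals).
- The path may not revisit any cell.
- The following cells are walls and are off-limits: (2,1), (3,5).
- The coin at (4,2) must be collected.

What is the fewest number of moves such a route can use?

5

Any route passes through (4,2) somewhere between (5,4) and (3,1). Summing Manhattan distances along the two legs ((5,4) → (4,2) → (3,1)) gives a lower bound of 3 + 2 = 5 moves.
A route of 5 moves achieves this: (5,4) → (4,4) → (4,3) → (4,2) → (3,2) → (3,1).
Since 5 matches the lower bound, it is optimal.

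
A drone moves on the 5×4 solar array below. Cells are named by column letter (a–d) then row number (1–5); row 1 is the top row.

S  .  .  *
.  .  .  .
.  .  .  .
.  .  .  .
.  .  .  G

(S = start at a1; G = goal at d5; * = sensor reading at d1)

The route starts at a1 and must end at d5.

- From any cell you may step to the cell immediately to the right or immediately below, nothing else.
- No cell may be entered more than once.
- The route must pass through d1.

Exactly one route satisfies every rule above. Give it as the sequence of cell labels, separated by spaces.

Moves only go right or down, so the column and row indices never decrease.
Route from a1: right 3 to d1, down 4 to d5 — 7 moves in all.
Check: all required cells visited.

a1 b1 c1 d1 d2 d3 d4 d5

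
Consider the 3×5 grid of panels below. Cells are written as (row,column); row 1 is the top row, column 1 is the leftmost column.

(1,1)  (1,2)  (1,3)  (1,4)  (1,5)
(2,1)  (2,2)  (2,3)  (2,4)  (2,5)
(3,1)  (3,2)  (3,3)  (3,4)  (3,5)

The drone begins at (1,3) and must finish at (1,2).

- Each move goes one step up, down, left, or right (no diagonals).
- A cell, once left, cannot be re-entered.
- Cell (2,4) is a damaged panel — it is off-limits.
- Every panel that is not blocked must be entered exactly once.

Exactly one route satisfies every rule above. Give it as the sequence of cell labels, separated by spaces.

Need to visit all 14 open cells exactly once, starting at (1,3) and ending at (1,2).
Cell (3,5) has only two open neighbours ((2,5) and (3,4)), so the path must pass straight through it: one of those is the cell it's entered from and the other is where it exits.
Route from (1,3): 2× right (reaching (1,5)), 2× down (reaching (3,5)), 2× left (reaching (3,3)), up to (2,3), left to (2,2), down to (3,2), left to (3,1), 2× up (reaching (1,1)), right to (1,2) — 13 moves in all.
Check: all 14 open cells covered.

(1,3) (1,4) (1,5) (2,5) (3,5) (3,4) (3,3) (2,3) (2,2) (3,2) (3,1) (2,1) (1,1) (1,2)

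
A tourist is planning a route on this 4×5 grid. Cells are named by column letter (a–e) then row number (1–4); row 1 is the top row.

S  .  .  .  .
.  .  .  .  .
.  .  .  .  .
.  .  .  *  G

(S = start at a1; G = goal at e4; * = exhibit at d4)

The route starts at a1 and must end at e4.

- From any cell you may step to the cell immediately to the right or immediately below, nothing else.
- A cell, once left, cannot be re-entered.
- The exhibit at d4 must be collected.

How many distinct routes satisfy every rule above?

20

A right/down-only route from a1 to e4 makes exactly 3 down-moves and 4 right-moves in some order.
With no other constraints that would be C(7,3) = 35 routes.
Split at d4 and multiply the segment counts: a1→d4: 20; d4→e4: 1; product = 20.
That gives 20 routes.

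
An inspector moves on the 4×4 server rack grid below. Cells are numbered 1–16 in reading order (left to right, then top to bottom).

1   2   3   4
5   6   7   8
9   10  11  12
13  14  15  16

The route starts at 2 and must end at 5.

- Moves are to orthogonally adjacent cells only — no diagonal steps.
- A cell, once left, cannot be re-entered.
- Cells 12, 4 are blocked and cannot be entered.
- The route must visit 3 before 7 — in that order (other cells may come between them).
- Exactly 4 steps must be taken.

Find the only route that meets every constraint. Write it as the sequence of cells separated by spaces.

2 3 7 6 5

The waypoints must appear in the order 3, 7, with no cell reused.
Route from 2: right 1 to 3, down 1 to 7, left 2 to 5 — 4 moves in all.
Check: order respected (3 at step 1, 7 at step 2); 4 moves as required.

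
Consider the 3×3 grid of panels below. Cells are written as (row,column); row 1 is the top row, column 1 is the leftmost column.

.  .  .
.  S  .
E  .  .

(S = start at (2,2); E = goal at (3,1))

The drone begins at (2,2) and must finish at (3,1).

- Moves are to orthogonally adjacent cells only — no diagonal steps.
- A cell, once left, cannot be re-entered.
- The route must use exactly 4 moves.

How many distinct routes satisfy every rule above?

Need simple routes of exactly 4 moves from (2,2) to (3,1) (Manhattan distance 2, so 1 moves are spent on a detour and 1 undoing it).
Enumerating: (2,2) (1,2) (1,1) (2,1) (3,1) | (2,2) (2,3) (3,3) (3,2) (3,1).
That gives 2 routes.

2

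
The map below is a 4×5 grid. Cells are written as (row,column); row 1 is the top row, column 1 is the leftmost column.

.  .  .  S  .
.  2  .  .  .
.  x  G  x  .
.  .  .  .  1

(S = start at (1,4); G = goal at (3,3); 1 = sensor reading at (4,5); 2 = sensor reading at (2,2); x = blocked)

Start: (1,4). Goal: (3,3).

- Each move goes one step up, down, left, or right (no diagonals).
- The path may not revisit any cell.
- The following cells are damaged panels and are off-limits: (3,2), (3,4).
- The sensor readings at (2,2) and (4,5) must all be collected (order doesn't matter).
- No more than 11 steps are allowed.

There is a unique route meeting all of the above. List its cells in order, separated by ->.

Any route must reach (2,2) and (4,5) and still end at (3,3) within 11 moves, so the order of the required stops is forced.
Route from (1,4): 2× left (reaching (1,2)), down to (2,2), 3× right (reaching (2,5)), 2× down (reaching (4,5)), 2× left (reaching (4,3)), up to (3,3) — 11 moves in all.
Check: all required cells visited; 11 ≤ 11 moves.

(1,4) -> (1,3) -> (1,2) -> (2,2) -> (2,3) -> (2,4) -> (2,5) -> (3,5) -> (4,5) -> (4,4) -> (4,3) -> (3,3)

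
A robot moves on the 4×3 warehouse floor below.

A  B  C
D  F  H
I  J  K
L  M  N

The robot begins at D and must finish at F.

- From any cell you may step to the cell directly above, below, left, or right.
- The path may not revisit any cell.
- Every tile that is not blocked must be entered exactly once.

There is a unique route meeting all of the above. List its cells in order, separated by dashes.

D - A - B - C - H - K - N - M - L - I - J - F

Need to visit all 12 open cells exactly once, starting at D and ending at F.
Cell N has only two open neighbours (K and M), so the path must pass straight through it: one of those is the cell it's entered from and the other is where it exits.
Route from D: up to A, 2× right (reaching C), 3× down (reaching N), 2× left (reaching L), up to I, right to J, up to F — 11 moves in all.
Check: all 12 open cells covered.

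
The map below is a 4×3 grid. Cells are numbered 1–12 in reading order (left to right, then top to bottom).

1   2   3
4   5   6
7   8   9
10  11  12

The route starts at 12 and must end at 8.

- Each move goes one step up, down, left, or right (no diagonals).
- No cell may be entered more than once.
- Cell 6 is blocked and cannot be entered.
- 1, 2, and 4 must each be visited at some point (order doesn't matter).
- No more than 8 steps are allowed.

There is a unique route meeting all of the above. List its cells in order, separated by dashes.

12 - 11 - 10 - 7 - 4 - 1 - 2 - 5 - 8

The 8-move cap with required stops at 1, 2, 4 leaves no slack for detours.
Route from 12: left 2 to 10, up 3 to 1, right 1 to 2, down 2 to 8 — 8 moves in all.
Check: all required cells visited; 8 ≤ 8 moves.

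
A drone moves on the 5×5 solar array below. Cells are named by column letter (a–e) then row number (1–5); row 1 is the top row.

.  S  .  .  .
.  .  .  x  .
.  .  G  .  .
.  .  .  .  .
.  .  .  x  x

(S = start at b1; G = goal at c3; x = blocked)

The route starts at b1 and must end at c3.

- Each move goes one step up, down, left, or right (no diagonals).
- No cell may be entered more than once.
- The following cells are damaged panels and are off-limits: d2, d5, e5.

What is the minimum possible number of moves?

The Manhattan distance from b1 to c3 is |1−3| + |2−3| = 3, so at least 3 moves are needed.
A route of 3 moves achieves this: b1 → b2 → b3 → c3.
Since 3 matches the lower bound, it is optimal.

3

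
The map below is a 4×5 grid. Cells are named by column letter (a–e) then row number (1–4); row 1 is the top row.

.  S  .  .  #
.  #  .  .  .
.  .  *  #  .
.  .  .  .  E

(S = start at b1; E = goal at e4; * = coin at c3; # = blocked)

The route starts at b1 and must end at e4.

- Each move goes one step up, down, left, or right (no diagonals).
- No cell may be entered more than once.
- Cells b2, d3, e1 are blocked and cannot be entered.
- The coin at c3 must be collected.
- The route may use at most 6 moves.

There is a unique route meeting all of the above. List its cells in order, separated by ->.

b1 -> c1 -> c2 -> c3 -> c4 -> d4 -> e4

The budget equals the shortest possible length, so every move has to be on a shortest route through the required cells.
Route from b1: right 1 to c1, down 3 to c4, right 2 to e4 — 6 moves in all.
Check: all required cells visited; 6 ≤ 6 moves.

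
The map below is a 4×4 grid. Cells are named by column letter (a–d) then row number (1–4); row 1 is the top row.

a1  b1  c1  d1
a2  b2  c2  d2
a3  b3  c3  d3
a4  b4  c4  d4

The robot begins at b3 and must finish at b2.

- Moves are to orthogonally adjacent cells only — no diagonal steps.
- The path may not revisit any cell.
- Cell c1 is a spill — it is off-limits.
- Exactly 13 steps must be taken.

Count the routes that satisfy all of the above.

1

Need simple routes of exactly 13 moves from b3 to b2 (Manhattan distance 1, so 6 moves are spent on a detour and 6 undoing it).
Enumerating: b3 c3 c2 d2 d3 d4 c4 b4 a4 a3 a2 a1 b1 b2.
That gives 1 route.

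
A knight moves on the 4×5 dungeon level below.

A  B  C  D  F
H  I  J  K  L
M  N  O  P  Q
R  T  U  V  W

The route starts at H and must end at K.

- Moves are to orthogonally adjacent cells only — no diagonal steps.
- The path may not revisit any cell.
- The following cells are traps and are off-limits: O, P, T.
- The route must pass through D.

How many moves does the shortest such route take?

5

Any route passes through D somewhere between H and K. Summing Manhattan distances along the two legs (H → D → K) gives a lower bound of 4 + 1 = 5 moves.
A route of 5 moves achieves this: H → A → B → C → D → K.
Since 5 matches the lower bound, it is optimal.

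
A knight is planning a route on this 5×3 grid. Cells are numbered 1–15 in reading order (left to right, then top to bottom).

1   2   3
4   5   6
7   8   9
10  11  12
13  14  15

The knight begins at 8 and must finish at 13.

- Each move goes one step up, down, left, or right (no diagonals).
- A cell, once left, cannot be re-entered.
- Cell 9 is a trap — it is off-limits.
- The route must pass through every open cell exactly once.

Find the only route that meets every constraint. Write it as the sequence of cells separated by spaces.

Need to visit all 14 open cells exactly once, starting at 8 and ending at 13.
Cell 6 has only two open neighbours (3 and 5), so the path must pass straight through it: one of those is the cell it's entered from and the other is where it exits.
Route from 8: up 1 to 5, right 1 to 6, up 1 to 3, left 2 to 1, down 3 to 10, right 2 to 12, down 1 to 15, left 2 to 13 — 13 moves in all.
Check: all 14 open cells covered.

8 5 6 3 2 1 4 7 10 11 12 15 14 13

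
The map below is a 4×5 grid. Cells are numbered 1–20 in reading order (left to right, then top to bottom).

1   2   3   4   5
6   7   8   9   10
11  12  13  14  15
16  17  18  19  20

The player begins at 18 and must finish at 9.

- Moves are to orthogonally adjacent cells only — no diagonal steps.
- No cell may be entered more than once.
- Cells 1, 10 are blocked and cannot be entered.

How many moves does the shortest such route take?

3

The Manhattan distance from 18 to 9 is |4−2| + |3−4| = 3, so at least 3 moves are needed.
A route of 3 moves achieves this: 18 → 13 → 8 → 9.
Since 3 matches the lower bound, it is optimal.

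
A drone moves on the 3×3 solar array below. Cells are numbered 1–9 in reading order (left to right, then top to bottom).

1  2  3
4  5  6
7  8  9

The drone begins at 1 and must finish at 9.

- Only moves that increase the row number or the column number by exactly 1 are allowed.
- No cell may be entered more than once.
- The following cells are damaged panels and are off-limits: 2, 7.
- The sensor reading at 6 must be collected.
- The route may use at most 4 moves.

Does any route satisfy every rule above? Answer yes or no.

One route that works: 1 → 4 → 5 → 6 → 9.

yes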